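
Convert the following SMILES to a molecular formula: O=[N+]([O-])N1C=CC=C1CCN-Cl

Heavy atoms from the SMILES: 6 C, 1 Cl, 3 N, 2 O.
Implicit hydrogens by atom environment:
  3 × C (aromatic): 1 H each → 3
  2 × C: 2 H each → 4
  1 × C (aromatic): no H
  1 × Cl: no H
  1 × N: 1 H
  1 × N (aromatic): no H
  1 × N (charge +1): no H
  1 × O: no H
  1 × O (charge -1): no H
  Total hydrogens = 8.
Molecular formula: C6H8ClN3O2

C6H8ClN3O2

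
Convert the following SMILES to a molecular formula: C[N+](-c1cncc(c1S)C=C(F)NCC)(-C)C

Heavy atoms from the SMILES: 12 C, 1 F, 3 N, 1 S.
Implicit hydrogens by atom environment:
  4 × C: 3 H each → 12
  3 × C (aromatic): no H
  2 × C (aromatic): 1 H each → 2
  1 × C: 2 H
  1 × C: 1 H
  1 × C: no H
  1 × F: no H
  1 × N: 1 H
  1 × N (aromatic): no H
  1 × N (charge +1): no H
  1 × S: 1 H
  Total hydrogens = 19.
Net charge +1.
Molecular formula: C12H19FN3S+

C12H19FN3S+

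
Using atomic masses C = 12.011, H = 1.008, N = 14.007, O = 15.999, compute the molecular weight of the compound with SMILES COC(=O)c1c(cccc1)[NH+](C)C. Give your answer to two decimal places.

180.23

Molecular formula: C10H14NO2+.
M = 10×12.011 + 14×1.008 + 1×14.007 + 2×15.999 = 180.23 g/mol.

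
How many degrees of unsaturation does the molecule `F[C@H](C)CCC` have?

0

Molecular formula from the SMILES: C5H11F.
DoU = (2C + 2 + N − H − X)/2 = (2·5 + 2 + 0 − 11 − 1)/2 = 0/2 = 0.
(Structurally: 0 ring(s) + 0 π bond(s) = 0.)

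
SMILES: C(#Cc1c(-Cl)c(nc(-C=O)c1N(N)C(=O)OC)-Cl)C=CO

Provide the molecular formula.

C12H9Cl2N3O4

Heavy atoms from the SMILES: 12 C, 2 Cl, 3 N, 4 O.
Implicit hydrogens by atom environment:
  5 × C (aromatic): no H
  3 × C: 1 H each → 3
  3 × C: no H
  3 × O: no H
  2 × Cl: no H
  1 × C: 3 H
  1 × N: 2 H
  1 × N (aromatic): no H
  1 × N: no H
  1 × O: 1 H
  Total hydrogens = 9.
Molecular formula: C12H9Cl2N3O4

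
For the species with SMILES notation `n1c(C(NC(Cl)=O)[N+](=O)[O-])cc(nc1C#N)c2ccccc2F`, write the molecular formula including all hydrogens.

Heavy atoms from the SMILES: 13 C, 1 Cl, 1 F, 5 N, 3 O.
Implicit hydrogens by atom environment:
  5 × C (aromatic): 1 H each → 5
  5 × C (aromatic): no H
  2 × C: no H
  2 × N (aromatic): no H
  2 × O: no H
  1 × C: 1 H
  1 × Cl: no H
  1 × F: no H
  1 × N: 1 H
  1 × N: no H
  1 × N (charge +1): no H
  1 × O (charge -1): no H
  Total hydrogens = 7.
Molecular formula: C13H7ClFN5O3

C13H7ClFN5O3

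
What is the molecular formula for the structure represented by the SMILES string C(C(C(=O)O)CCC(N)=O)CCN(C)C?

C10H20N2O3

Heavy atoms from the SMILES: 10 C, 2 N, 3 O.
Implicit hydrogens by atom environment:
  5 × C: 2 H each → 10
  2 × C: 3 H each → 6
  2 × C: no H
  2 × O: no H
  1 × C: 1 H
  1 × N: 2 H
  1 × N: no H
  1 × O: 1 H
  Total hydrogens = 20.
Molecular formula: C10H20N2O3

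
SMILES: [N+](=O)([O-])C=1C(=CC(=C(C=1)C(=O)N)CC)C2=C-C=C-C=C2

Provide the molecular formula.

Heavy atoms from the SMILES: 15 C, 2 N, 3 O.
Implicit hydrogens by atom environment:
  7 × C (aromatic): 1 H each → 7
  5 × C (aromatic): no H
  2 × O: no H
  1 × C: 3 H
  1 × C: 2 H
  1 × C: no H
  1 × N: 2 H
  1 × N (charge +1): no H
  1 × O (charge -1): no H
  Total hydrogens = 14.
Molecular formula: C15H14N2O3

C15H14N2O3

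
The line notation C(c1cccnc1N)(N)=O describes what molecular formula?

C6H7N3O

Heavy atoms from the SMILES: 6 C, 3 N, 1 O.
Implicit hydrogens by atom environment:
  3 × C (aromatic): 1 H each → 3
  2 × C (aromatic): no H
  2 × N: 2 H each → 4
  1 × C: no H
  1 × N (aromatic): no H
  1 × O: no H
  Total hydrogens = 7.
Molecular formula: C6H7N3O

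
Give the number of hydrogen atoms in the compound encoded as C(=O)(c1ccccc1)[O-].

5

Hydrogens are implicit in SMILES; fill each atom to its normal valence:
  5 × C (aromatic): 1 H each → 5
  1 × C (aromatic): no H
  1 × C: no H
  1 × O: no H
  1 × O (charge -1): no H
  Total hydrogens = 5.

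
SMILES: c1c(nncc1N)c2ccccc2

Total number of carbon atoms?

The symbol for carbon appears 10 times in the SMILES. Lowercase c denotes aromatic carbon and counts toward C.

10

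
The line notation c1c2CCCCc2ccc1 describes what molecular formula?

Heavy atoms from the SMILES: 10 C.
Implicit hydrogens by atom environment:
  4 × C: 2 H each → 8
  4 × C (aromatic): 1 H each → 4
  2 × C (aromatic): no H
  Total hydrogens = 12.
Molecular formula: C10H12

C10H12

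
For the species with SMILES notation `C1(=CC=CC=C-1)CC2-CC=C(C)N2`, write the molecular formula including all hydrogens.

C12H15N

Heavy atoms from the SMILES: 12 C, 1 N.
Implicit hydrogens by atom environment:
  5 × C (aromatic): 1 H each → 5
  2 × C: 2 H each → 4
  2 × C: 1 H each → 2
  1 × C: 3 H
  1 × C: no H
  1 × C (aromatic): no H
  1 × N: 1 H
  Total hydrogens = 15.
Molecular formula: C12H15N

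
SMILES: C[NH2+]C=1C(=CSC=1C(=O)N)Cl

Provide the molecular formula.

Heavy atoms from the SMILES: 6 C, 1 Cl, 2 N, 1 O, 1 S.
Implicit hydrogens by atom environment:
  3 × C (aromatic): no H
  1 × C: 3 H
  1 × C (aromatic): 1 H
  1 × C: no H
  1 × Cl: no H
  1 × N: 2 H
  1 × N (charge +1): 2 H
  1 × O: no H
  1 × S (aromatic): no H
  Total hydrogens = 8.
Net charge +1.
Molecular formula: C6H8ClN2OS+

C6H8ClN2OS+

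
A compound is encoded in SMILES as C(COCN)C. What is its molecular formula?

C4H11NO

Heavy atoms from the SMILES: 4 C, 1 N, 1 O.
Implicit hydrogens by atom environment:
  3 × C: 2 H each → 6
  1 × C: 3 H
  1 × N: 2 H
  1 × O: no H
  Total hydrogens = 11.
Molecular formula: C4H11NO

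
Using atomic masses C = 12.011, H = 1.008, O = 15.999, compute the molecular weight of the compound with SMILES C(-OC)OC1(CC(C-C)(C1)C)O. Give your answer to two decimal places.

Molecular formula: C9H18O3.
M = 9×12.011 + 18×1.008 + 3×15.999 = 174.24 g/mol.

174.24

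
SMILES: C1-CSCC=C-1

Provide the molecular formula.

Heavy atoms from the SMILES: 5 C, 1 S.
Implicit hydrogens by atom environment:
  3 × C: 2 H each → 6
  2 × C: 1 H each → 2
  1 × S: no H
  Total hydrogens = 8.
Molecular formula: C5H8S

C5H8S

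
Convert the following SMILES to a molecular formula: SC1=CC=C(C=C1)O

Heavy atoms from the SMILES: 6 C, 1 O, 1 S.
Implicit hydrogens by atom environment:
  4 × C (aromatic): 1 H each → 4
  2 × C (aromatic): no H
  1 × O: 1 H
  1 × S: 1 H
  Total hydrogens = 6.
Molecular formula: C6H6OS

C6H6OS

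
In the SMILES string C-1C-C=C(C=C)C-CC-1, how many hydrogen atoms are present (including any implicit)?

Hydrogens are implicit in SMILES; fill each atom to its normal valence:
  6 × C: 2 H each → 12
  2 × C: 1 H each → 2
  1 × C: no H
  Total hydrogens = 14.

14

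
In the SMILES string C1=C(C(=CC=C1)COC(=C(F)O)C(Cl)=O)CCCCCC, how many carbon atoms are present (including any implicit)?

The symbol for carbon appears 16 times in the SMILES. (Cl is a single chlorine, not C + l.)

16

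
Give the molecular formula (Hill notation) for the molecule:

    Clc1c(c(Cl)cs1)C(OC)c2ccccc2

C12H10Cl2OS

Heavy atoms from the SMILES: 12 C, 2 Cl, 1 O, 1 S.
Implicit hydrogens by atom environment:
  6 × C (aromatic): 1 H each → 6
  4 × C (aromatic): no H
  2 × Cl: no H
  1 × C: 3 H
  1 × C: 1 H
  1 × O: no H
  1 × S (aromatic): no H
  Total hydrogens = 10.
Molecular formula: C12H10Cl2OS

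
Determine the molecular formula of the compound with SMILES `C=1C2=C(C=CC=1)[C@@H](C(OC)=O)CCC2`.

C12H14O2

Heavy atoms from the SMILES: 12 C, 2 O.
Implicit hydrogens by atom environment:
  4 × C (aromatic): 1 H each → 4
  3 × C: 2 H each → 6
  2 × C (aromatic): no H
  2 × O: no H
  1 × C: 3 H
  1 × C: 1 H
  1 × C: no H
  Total hydrogens = 14.
Molecular formula: C12H14O2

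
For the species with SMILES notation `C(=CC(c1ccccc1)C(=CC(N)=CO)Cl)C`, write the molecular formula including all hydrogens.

Heavy atoms from the SMILES: 14 C, 1 Cl, 1 N, 1 O.
Implicit hydrogens by atom environment:
  5 × C: 1 H each → 5
  5 × C (aromatic): 1 H each → 5
  2 × C: no H
  1 × C: 3 H
  1 × C (aromatic): no H
  1 × Cl: no H
  1 × N: 2 H
  1 × O: 1 H
  Total hydrogens = 16.
Molecular formula: C14H16ClNO

C14H16ClNO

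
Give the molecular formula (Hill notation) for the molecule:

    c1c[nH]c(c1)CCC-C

Heavy atoms from the SMILES: 8 C, 1 N.
Implicit hydrogens by atom environment:
  3 × C: 2 H each → 6
  3 × C (aromatic): 1 H each → 3
  1 × C: 3 H
  1 × C (aromatic): no H
  1 × N (aromatic): 1 H
  Total hydrogens = 13.
Molecular formula: C8H13N

C8H13N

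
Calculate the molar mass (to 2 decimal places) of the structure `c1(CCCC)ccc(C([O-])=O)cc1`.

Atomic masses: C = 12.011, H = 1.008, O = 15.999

177.22

Molecular formula: C11H13O2-.
M = 11×12.011 + 13×1.008 + 2×15.999 = 177.22 g/mol.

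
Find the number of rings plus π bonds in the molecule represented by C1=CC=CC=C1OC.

4

Molecular formula from the SMILES: C7H8O.
DoU = (2C + 2 + N − H − X)/2 = (2·7 + 2 + 0 − 8 − 0)/2 = 8/2 = 4.
(Structurally: 1 ring(s) + 3 π bond(s) = 4.)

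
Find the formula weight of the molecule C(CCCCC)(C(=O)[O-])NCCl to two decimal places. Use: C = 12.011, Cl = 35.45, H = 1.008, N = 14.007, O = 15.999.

Molecular formula: C8H15ClNO2-.
M = 8×12.011 + 1×35.45 + 15×1.008 + 1×14.007 + 2×15.999 = 192.66 g/mol.

192.66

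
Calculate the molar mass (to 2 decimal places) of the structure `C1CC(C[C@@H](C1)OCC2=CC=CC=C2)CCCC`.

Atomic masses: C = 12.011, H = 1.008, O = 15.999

246.39

Molecular formula: C17H26O.
M = 17×12.011 + 26×1.008 + 1×15.999 = 246.39 g/mol.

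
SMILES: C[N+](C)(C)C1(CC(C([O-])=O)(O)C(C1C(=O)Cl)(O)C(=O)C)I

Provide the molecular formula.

Heavy atoms from the SMILES: 12 C, 1 Cl, 1 I, 1 N, 6 O.
Implicit hydrogens by atom environment:
  6 × C: no H
  4 × C: 3 H each → 12
  3 × O: no H
  2 × O: 1 H each → 2
  1 × C: 2 H
  1 × C: 1 H
  1 × Cl: no H
  1 × I: no H
  1 × N (charge +1): no H
  1 × O (charge -1): no H
  Total hydrogens = 17.
Molecular formula: C12H17ClINO6

C12H17ClINO6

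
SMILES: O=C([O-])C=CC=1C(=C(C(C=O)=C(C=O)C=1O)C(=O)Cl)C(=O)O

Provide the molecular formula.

Heavy atoms from the SMILES: 13 C, 1 Cl, 8 O.
Implicit hydrogens by atom environment:
  6 × C (aromatic): no H
  5 × O: no H
  4 × C: 1 H each → 4
  3 × C: no H
  2 × O: 1 H each → 2
  1 × Cl: no H
  1 × O (charge -1): no H
  Total hydrogens = 6.
Net charge -1.
Molecular formula: C13H6ClO8-

C13H6ClO8-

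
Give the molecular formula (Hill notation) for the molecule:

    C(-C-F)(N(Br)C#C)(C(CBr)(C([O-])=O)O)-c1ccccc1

Heavy atoms from the SMILES: 2 Br, 13 C, 1 F, 1 N, 3 O.
Implicit hydrogens by atom environment:
  5 × C (aromatic): 1 H each → 5
  4 × C: no H
  2 × Br: no H
  2 × C: 2 H each → 4
  1 × C: 1 H
  1 × C (aromatic): no H
  1 × F: no H
  1 × N: no H
  1 × O: 1 H
  1 × O: no H
  1 × O (charge -1): no H
  Total hydrogens = 11.
Net charge -1.
Molecular formula: C13H11Br2FNO3-

C13H11Br2FNO3-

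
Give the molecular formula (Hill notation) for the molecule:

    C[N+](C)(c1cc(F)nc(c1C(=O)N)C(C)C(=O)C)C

Heavy atoms from the SMILES: 13 C, 1 F, 3 N, 2 O.
Implicit hydrogens by atom environment:
  5 × C: 3 H each → 15
  4 × C (aromatic): no H
  2 × C: no H
  2 × O: no H
  1 × C (aromatic): 1 H
  1 × C: 1 H
  1 × F: no H
  1 × N: 2 H
  1 × N (aromatic): no H
  1 × N (charge +1): no H
  Total hydrogens = 19.
Net charge +1.
Molecular formula: C13H19FN3O2+

C13H19FN3O2+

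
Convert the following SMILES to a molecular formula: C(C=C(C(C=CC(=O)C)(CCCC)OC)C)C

C15H26O2

Heavy atoms from the SMILES: 15 C, 2 O.
Implicit hydrogens by atom environment:
  5 × C: 3 H each → 15
  4 × C: 2 H each → 8
  3 × C: 1 H each → 3
  3 × C: no H
  2 × O: no H
  Total hydrogens = 26.
Molecular formula: C15H26O2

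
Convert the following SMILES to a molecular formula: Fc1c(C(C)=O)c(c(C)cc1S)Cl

Heavy atoms from the SMILES: 9 C, 1 Cl, 1 F, 1 O, 1 S.
Implicit hydrogens by atom environment:
  5 × C (aromatic): no H
  2 × C: 3 H each → 6
  1 × C (aromatic): 1 H
  1 × C: no H
  1 × Cl: no H
  1 × F: no H
  1 × O: no H
  1 × S: 1 H
  Total hydrogens = 8.
Molecular formula: C9H8ClFOS

C9H8ClFOS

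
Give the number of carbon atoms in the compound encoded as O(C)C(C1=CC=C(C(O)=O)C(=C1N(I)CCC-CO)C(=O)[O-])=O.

The symbol for carbon appears 14 times in the SMILES.

14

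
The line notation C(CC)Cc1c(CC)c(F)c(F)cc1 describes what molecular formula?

Heavy atoms from the SMILES: 12 C, 2 F.
Implicit hydrogens by atom environment:
  4 × C: 2 H each → 8
  4 × C (aromatic): no H
  2 × C: 3 H each → 6
  2 × C (aromatic): 1 H each → 2
  2 × F: no H
  Total hydrogens = 16.
Molecular formula: C12H16F2

C12H16F2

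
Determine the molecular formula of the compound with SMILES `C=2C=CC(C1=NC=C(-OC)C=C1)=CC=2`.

C12H11NO

Heavy atoms from the SMILES: 12 C, 1 N, 1 O.
Implicit hydrogens by atom environment:
  8 × C (aromatic): 1 H each → 8
  3 × C (aromatic): no H
  1 × C: 3 H
  1 × N (aromatic): no H
  1 × O: no H
  Total hydrogens = 11.
Molecular formula: C12H11NO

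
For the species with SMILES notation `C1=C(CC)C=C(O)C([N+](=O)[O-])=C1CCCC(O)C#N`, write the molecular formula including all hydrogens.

Heavy atoms from the SMILES: 13 C, 2 N, 4 O.
Implicit hydrogens by atom environment:
  4 × C: 2 H each → 8
  4 × C (aromatic): no H
  2 × C (aromatic): 1 H each → 2
  2 × O: 1 H each → 2
  1 × C: 3 H
  1 × C: 1 H
  1 × C: no H
  1 × N: no H
  1 × N (charge +1): no H
  1 × O: no H
  1 × O (charge -1): no H
  Total hydrogens = 16.
Molecular formula: C13H16N2O4

C13H16N2O4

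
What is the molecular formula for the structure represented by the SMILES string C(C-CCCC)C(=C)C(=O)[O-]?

C9H15O2-

Heavy atoms from the SMILES: 9 C, 2 O.
Implicit hydrogens by atom environment:
  6 × C: 2 H each → 12
  2 × C: no H
  1 × C: 3 H
  1 × O: no H
  1 × O (charge -1): no H
  Total hydrogens = 15.
Net charge -1.
Molecular formula: C9H15O2-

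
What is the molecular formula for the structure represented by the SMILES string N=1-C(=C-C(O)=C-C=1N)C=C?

Heavy atoms from the SMILES: 7 C, 2 N, 1 O.
Implicit hydrogens by atom environment:
  3 × C (aromatic): no H
  2 × C (aromatic): 1 H each → 2
  1 × C: 2 H
  1 × C: 1 H
  1 × N: 2 H
  1 × N (aromatic): no H
  1 × O: 1 H
  Total hydrogens = 8.
Molecular formula: C7H8N2O

C7H8N2O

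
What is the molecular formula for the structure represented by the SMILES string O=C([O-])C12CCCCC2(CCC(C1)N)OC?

C12H20NO3-

Heavy atoms from the SMILES: 12 C, 1 N, 3 O.
Implicit hydrogens by atom environment:
  7 × C: 2 H each → 14
  3 × C: no H
  2 × O: no H
  1 × C: 3 H
  1 × C: 1 H
  1 × N: 2 H
  1 × O (charge -1): no H
  Total hydrogens = 20.
Net charge -1.
Molecular formula: C12H20NO3-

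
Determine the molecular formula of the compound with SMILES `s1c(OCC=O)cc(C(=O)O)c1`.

C7H6O4S

Heavy atoms from the SMILES: 7 C, 4 O, 1 S.
Implicit hydrogens by atom environment:
  3 × O: no H
  2 × C (aromatic): 1 H each → 2
  2 × C (aromatic): no H
  1 × C: 2 H
  1 × C: 1 H
  1 × C: no H
  1 × O: 1 H
  1 × S (aromatic): no H
  Total hydrogens = 6.
Molecular formula: C7H6O4S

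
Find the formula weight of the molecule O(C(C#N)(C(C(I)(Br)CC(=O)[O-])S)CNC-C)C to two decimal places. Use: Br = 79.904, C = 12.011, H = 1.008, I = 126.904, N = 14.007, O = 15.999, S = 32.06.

Molecular formula: C10H15BrIN2O3S-.
M = 1×79.904 + 10×12.011 + 15×1.008 + 1×126.904 + 2×14.007 + 3×15.999 + 1×32.06 = 450.11 g/mol.

450.11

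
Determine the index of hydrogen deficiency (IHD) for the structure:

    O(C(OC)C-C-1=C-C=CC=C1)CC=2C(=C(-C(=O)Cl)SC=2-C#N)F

10

Molecular formula from the SMILES: C16H13ClFNO3S.
DoU = (2C + 2 + N − H − X)/2 = (2·16 + 2 + 1 − 13 − 2)/2 = 20/2 = 10.
(Structurally: 2 ring(s) + 8 π bond(s) = 10.)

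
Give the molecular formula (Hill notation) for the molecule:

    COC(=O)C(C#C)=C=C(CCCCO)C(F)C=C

Heavy atoms from the SMILES: 14 C, 1 F, 3 O.
Implicit hydrogens by atom environment:
  5 × C: 2 H each → 10
  5 × C: no H
  3 × C: 1 H each → 3
  2 × O: no H
  1 × C: 3 H
  1 × F: no H
  1 × O: 1 H
  Total hydrogens = 17.
Molecular formula: C14H17FO3

C14H17FO3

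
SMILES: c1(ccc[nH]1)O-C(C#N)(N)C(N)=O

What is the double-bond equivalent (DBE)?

Molecular formula from the SMILES: C7H8N4O2.
DoU = (2C + 2 + N − H − X)/2 = (2·7 + 2 + 4 − 8 − 0)/2 = 12/2 = 6.
(Structurally: 1 ring(s) + 5 π bond(s) = 6.)

6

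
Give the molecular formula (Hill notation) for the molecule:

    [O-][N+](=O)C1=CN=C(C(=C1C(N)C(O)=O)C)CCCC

C12H17N3O4

Heavy atoms from the SMILES: 12 C, 3 N, 4 O.
Implicit hydrogens by atom environment:
  4 × C (aromatic): no H
  3 × C: 2 H each → 6
  2 × C: 3 H each → 6
  2 × O: no H
  1 × C (aromatic): 1 H
  1 × C: 1 H
  1 × C: no H
  1 × N: 2 H
  1 × N (aromatic): no H
  1 × N (charge +1): no H
  1 × O: 1 H
  1 × O (charge -1): no H
  Total hydrogens = 17.
Molecular formula: C12H17N3O4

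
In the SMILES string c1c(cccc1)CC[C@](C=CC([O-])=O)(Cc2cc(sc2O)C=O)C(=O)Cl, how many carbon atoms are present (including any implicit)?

19

The symbol for carbon appears 19 times in the SMILES. Lowercase c denotes aromatic carbon and counts toward C.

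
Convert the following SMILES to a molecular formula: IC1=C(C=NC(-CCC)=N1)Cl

Heavy atoms from the SMILES: 7 C, 1 Cl, 1 I, 2 N.
Implicit hydrogens by atom environment:
  3 × C (aromatic): no H
  2 × C: 2 H each → 4
  2 × N (aromatic): no H
  1 × C: 3 H
  1 × C (aromatic): 1 H
  1 × Cl: no H
  1 × I: no H
  Total hydrogens = 8.
Molecular formula: C7H8ClIN2

C7H8ClIN2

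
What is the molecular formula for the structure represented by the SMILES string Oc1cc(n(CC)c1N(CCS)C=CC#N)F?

C11H14FN3OS

Heavy atoms from the SMILES: 11 C, 1 F, 3 N, 1 O, 1 S.
Implicit hydrogens by atom environment:
  3 × C: 2 H each → 6
  3 × C (aromatic): no H
  2 × C: 1 H each → 2
  2 × N: no H
  1 × C: 3 H
  1 × C (aromatic): 1 H
  1 × C: no H
  1 × F: no H
  1 × N (aromatic): no H
  1 × O: 1 H
  1 × S: 1 H
  Total hydrogens = 14.
Molecular formula: C11H14FN3OS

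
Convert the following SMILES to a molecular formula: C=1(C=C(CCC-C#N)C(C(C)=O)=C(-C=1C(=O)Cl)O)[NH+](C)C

Heavy atoms from the SMILES: 15 C, 1 Cl, 2 N, 3 O.
Implicit hydrogens by atom environment:
  5 × C (aromatic): no H
  3 × C: 3 H each → 9
  3 × C: 2 H each → 6
  3 × C: no H
  2 × O: no H
  1 × C (aromatic): 1 H
  1 × Cl: no H
  1 × N (charge +1): 1 H
  1 × N: no H
  1 × O: 1 H
  Total hydrogens = 18.
Net charge +1.
Molecular formula: C15H18ClN2O3+

C15H18ClN2O3+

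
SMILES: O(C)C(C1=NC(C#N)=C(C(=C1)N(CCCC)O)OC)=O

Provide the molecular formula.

Heavy atoms from the SMILES: 13 C, 3 N, 4 O.
Implicit hydrogens by atom environment:
  4 × C (aromatic): no H
  3 × C: 3 H each → 9
  3 × C: 2 H each → 6
  3 × O: no H
  2 × C: no H
  2 × N: no H
  1 × C (aromatic): 1 H
  1 × N (aromatic): no H
  1 × O: 1 H
  Total hydrogens = 17.
Molecular formula: C13H17N3O4

C13H17N3O4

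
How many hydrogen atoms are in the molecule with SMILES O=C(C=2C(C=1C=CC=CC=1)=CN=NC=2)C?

Hydrogens are implicit in SMILES; fill each atom to its normal valence:
  7 × C (aromatic): 1 H each → 7
  3 × C (aromatic): no H
  2 × N (aromatic): no H
  1 × C: 3 H
  1 × C: no H
  1 × O: no H
  Total hydrogens = 10.

10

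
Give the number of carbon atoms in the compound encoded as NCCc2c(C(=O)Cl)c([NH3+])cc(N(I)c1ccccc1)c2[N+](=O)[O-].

15

The symbol for carbon appears 15 times in the SMILES. Lowercase c denotes aromatic carbon and counts toward C.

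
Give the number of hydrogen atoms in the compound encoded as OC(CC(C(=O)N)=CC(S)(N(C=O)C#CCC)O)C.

18

Hydrogens are implicit in SMILES; fill each atom to its normal valence:
  5 × C: no H
  3 × C: 1 H each → 3
  2 × C: 3 H each → 6
  2 × C: 2 H each → 4
  2 × O: 1 H each → 2
  2 × O: no H
  1 × N: 2 H
  1 × N: no H
  1 × S: 1 H
  Total hydrogens = 18.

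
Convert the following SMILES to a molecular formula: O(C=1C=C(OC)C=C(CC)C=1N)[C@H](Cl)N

C10H15ClN2O2

Heavy atoms from the SMILES: 10 C, 1 Cl, 2 N, 2 O.
Implicit hydrogens by atom environment:
  4 × C (aromatic): no H
  2 × C: 3 H each → 6
  2 × C (aromatic): 1 H each → 2
  2 × N: 2 H each → 4
  2 × O: no H
  1 × C: 2 H
  1 × C: 1 H
  1 × Cl: no H
  Total hydrogens = 15.
Molecular formula: C10H15ClN2O2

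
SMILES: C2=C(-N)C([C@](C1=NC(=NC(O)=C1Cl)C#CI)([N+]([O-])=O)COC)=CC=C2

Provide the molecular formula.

Heavy atoms from the SMILES: 15 C, 1 Cl, 1 I, 4 N, 4 O.
Implicit hydrogens by atom environment:
  6 × C (aromatic): no H
  4 × C (aromatic): 1 H each → 4
  3 × C: no H
  2 × N (aromatic): no H
  2 × O: no H
  1 × C: 3 H
  1 × C: 2 H
  1 × Cl: no H
  1 × I: no H
  1 × N: 2 H
  1 × N (charge +1): no H
  1 × O: 1 H
  1 × O (charge -1): no H
  Total hydrogens = 12.
Molecular formula: C15H12ClIN4O4

C15H12ClIN4O4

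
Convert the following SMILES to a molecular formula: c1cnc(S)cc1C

Heavy atoms from the SMILES: 6 C, 1 N, 1 S.
Implicit hydrogens by atom environment:
  3 × C (aromatic): 1 H each → 3
  2 × C (aromatic): no H
  1 × C: 3 H
  1 × N (aromatic): no H
  1 × S: 1 H
  Total hydrogens = 7.
Molecular formula: C6H7NS

C6H7NS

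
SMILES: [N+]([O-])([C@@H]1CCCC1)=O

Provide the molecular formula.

Heavy atoms from the SMILES: 5 C, 1 N, 2 O.
Implicit hydrogens by atom environment:
  4 × C: 2 H each → 8
  1 × C: 1 H
  1 × N (charge +1): no H
  1 × O: no H
  1 × O (charge -1): no H
  Total hydrogens = 9.
Molecular formula: C5H9NO2

C5H9NO2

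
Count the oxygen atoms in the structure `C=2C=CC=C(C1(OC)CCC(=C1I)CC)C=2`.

1

The symbol for oxygen appears 1 time in the SMILES.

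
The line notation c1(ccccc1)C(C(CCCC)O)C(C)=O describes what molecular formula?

Heavy atoms from the SMILES: 14 C, 2 O.
Implicit hydrogens by atom environment:
  5 × C (aromatic): 1 H each → 5
  3 × C: 2 H each → 6
  2 × C: 3 H each → 6
  2 × C: 1 H each → 2
  1 × C: no H
  1 × C (aromatic): no H
  1 × O: 1 H
  1 × O: no H
  Total hydrogens = 20.
Molecular formula: C14H20O2

C14H20O2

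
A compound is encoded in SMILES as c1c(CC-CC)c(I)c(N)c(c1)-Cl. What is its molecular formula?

C10H13ClIN

Heavy atoms from the SMILES: 10 C, 1 Cl, 1 I, 1 N.
Implicit hydrogens by atom environment:
  4 × C (aromatic): no H
  3 × C: 2 H each → 6
  2 × C (aromatic): 1 H each → 2
  1 × C: 3 H
  1 × Cl: no H
  1 × I: no H
  1 × N: 2 H
  Total hydrogens = 13.
Molecular formula: C10H13ClIN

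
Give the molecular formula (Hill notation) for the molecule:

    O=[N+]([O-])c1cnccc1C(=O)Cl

C6H3ClN2O3

Heavy atoms from the SMILES: 6 C, 1 Cl, 2 N, 3 O.
Implicit hydrogens by atom environment:
  3 × C (aromatic): 1 H each → 3
  2 × C (aromatic): no H
  2 × O: no H
  1 × C: no H
  1 × Cl: no H
  1 × N (aromatic): no H
  1 × N (charge +1): no H
  1 × O (charge -1): no H
  Total hydrogens = 3.
Molecular formula: C6H3ClN2O3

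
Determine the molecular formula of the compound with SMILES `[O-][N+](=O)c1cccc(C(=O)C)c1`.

Heavy atoms from the SMILES: 8 C, 1 N, 3 O.
Implicit hydrogens by atom environment:
  4 × C (aromatic): 1 H each → 4
  2 × C (aromatic): no H
  2 × O: no H
  1 × C: 3 H
  1 × C: no H
  1 × N (charge +1): no H
  1 × O (charge -1): no H
  Total hydrogens = 7.
Molecular formula: C8H7NO3

C8H7NO3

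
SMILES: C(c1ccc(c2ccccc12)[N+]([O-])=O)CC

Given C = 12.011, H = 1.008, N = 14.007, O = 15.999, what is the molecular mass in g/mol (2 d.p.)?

Molecular formula: C13H13NO2.
M = 13×12.011 + 13×1.008 + 1×14.007 + 2×15.999 = 215.25 g/mol.

215.25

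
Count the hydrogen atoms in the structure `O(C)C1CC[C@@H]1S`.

10

Hydrogens are implicit in SMILES; fill each atom to its normal valence:
  2 × C: 2 H each → 4
  2 × C: 1 H each → 2
  1 × C: 3 H
  1 × O: no H
  1 × S: 1 H
  Total hydrogens = 10.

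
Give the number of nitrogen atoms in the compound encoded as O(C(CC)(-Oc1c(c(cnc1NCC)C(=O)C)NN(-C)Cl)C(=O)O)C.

The symbol for nitrogen appears 4 times in the SMILES.

4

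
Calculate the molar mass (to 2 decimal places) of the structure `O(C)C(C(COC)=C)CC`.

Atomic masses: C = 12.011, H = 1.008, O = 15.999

Molecular formula: C8H16O2.
M = 8×12.011 + 16×1.008 + 2×15.999 = 144.21 g/mol.

144.21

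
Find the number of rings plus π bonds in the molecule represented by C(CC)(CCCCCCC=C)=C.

Molecular formula from the SMILES: C12H22.
DoU = (2C + 2 + N − H − X)/2 = (2·12 + 2 + 0 − 22 − 0)/2 = 4/2 = 2.
(Structurally: 0 ring(s) + 2 π bond(s) = 2.)

2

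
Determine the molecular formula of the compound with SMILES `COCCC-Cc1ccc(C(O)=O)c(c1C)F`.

C13H17FO3

Heavy atoms from the SMILES: 13 C, 1 F, 3 O.
Implicit hydrogens by atom environment:
  4 × C: 2 H each → 8
  4 × C (aromatic): no H
  2 × C: 3 H each → 6
  2 × C (aromatic): 1 H each → 2
  2 × O: no H
  1 × C: no H
  1 × F: no H
  1 × O: 1 H
  Total hydrogens = 17.
Molecular formula: C13H17FO3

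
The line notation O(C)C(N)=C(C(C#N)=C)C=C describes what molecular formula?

Heavy atoms from the SMILES: 8 C, 2 N, 1 O.
Implicit hydrogens by atom environment:
  4 × C: no H
  2 × C: 2 H each → 4
  1 × C: 3 H
  1 × C: 1 H
  1 × N: 2 H
  1 × N: no H
  1 × O: no H
  Total hydrogens = 10.
Molecular formula: C8H10N2O

C8H10N2O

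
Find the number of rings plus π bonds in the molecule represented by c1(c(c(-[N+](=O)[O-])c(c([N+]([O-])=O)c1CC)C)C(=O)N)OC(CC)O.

Molecular formula from the SMILES: C13H17N3O7.
DoU = (2C + 2 + N − H − X)/2 = (2·13 + 2 + 3 − 17 − 0)/2 = 14/2 = 7.
(Structurally: 1 ring(s) + 6 π bond(s) = 7.)

7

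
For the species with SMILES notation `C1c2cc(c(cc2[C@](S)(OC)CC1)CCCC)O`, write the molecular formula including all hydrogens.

C15H22O2S

Heavy atoms from the SMILES: 15 C, 2 O, 1 S.
Implicit hydrogens by atom environment:
  6 × C: 2 H each → 12
  4 × C (aromatic): no H
  2 × C: 3 H each → 6
  2 × C (aromatic): 1 H each → 2
  1 × C: no H
  1 × O: 1 H
  1 × O: no H
  1 × S: 1 H
  Total hydrogens = 22.
Molecular formula: C15H22O2S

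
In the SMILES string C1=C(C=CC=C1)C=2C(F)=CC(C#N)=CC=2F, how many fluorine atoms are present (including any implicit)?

The symbol for fluorine appears 2 times in the SMILES.

2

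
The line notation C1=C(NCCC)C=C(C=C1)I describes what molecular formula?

Heavy atoms from the SMILES: 9 C, 1 I, 1 N.
Implicit hydrogens by atom environment:
  4 × C (aromatic): 1 H each → 4
  2 × C: 2 H each → 4
  2 × C (aromatic): no H
  1 × C: 3 H
  1 × I: no H
  1 × N: 1 H
  Total hydrogens = 12.
Molecular formula: C9H12IN

C9H12IN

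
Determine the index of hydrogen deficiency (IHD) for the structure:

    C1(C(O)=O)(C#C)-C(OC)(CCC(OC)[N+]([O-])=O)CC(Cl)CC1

Molecular formula from the SMILES: C14H20ClNO6.
DoU = (2C + 2 + N − H − X)/2 = (2·14 + 2 + 1 − 20 − 1)/2 = 10/2 = 5.
(Structurally: 1 ring(s) + 4 π bond(s) = 5.)

5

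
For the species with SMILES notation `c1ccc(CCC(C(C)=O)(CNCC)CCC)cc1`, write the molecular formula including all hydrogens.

C17H27NO

Heavy atoms from the SMILES: 17 C, 1 N, 1 O.
Implicit hydrogens by atom environment:
  6 × C: 2 H each → 12
  5 × C (aromatic): 1 H each → 5
  3 × C: 3 H each → 9
  2 × C: no H
  1 × C (aromatic): no H
  1 × N: 1 H
  1 × O: no H
  Total hydrogens = 27.
Molecular formula: C17H27NO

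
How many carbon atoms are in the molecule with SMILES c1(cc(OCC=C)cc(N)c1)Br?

9

The symbol for carbon appears 9 times in the SMILES. Lowercase c denotes aromatic carbon and counts toward C.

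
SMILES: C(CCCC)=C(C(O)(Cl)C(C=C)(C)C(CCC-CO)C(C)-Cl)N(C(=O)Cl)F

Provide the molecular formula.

C19H31Cl3FNO3

Heavy atoms from the SMILES: 19 C, 3 Cl, 1 F, 1 N, 3 O.
Implicit hydrogens by atom environment:
  8 × C: 2 H each → 16
  4 × C: 1 H each → 4
  4 × C: no H
  3 × C: 3 H each → 9
  3 × Cl: no H
  2 × O: 1 H each → 2
  1 × F: no H
  1 × N: no H
  1 × O: no H
  Total hydrogens = 31.
Molecular formula: C19H31Cl3FNO3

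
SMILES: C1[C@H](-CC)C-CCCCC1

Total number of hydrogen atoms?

20

Hydrogens are implicit in SMILES; fill each atom to its normal valence:
  8 × C: 2 H each → 16
  1 × C: 3 H
  1 × C: 1 H
  Total hydrogens = 20.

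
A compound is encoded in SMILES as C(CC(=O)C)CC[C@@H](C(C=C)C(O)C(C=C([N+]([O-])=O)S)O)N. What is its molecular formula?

Heavy atoms from the SMILES: 14 C, 2 N, 5 O, 1 S.
Implicit hydrogens by atom environment:
  6 × C: 1 H each → 6
  5 × C: 2 H each → 10
  2 × C: no H
  2 × O: 1 H each → 2
  2 × O: no H
  1 × C: 3 H
  1 × N: 2 H
  1 × N (charge +1): no H
  1 × O (charge -1): no H
  1 × S: 1 H
  Total hydrogens = 24.
Molecular formula: C14H24N2O5S

C14H24N2O5S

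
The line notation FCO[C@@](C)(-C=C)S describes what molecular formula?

Heavy atoms from the SMILES: 5 C, 1 F, 1 O, 1 S.
Implicit hydrogens by atom environment:
  2 × C: 2 H each → 4
  1 × C: 3 H
  1 × C: 1 H
  1 × C: no H
  1 × F: no H
  1 × O: no H
  1 × S: 1 H
  Total hydrogens = 9.
Molecular formula: C5H9FOS

C5H9FOS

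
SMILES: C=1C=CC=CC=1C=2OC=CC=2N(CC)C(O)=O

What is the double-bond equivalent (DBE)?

Molecular formula from the SMILES: C13H13NO3.
DoU = (2C + 2 + N − H − X)/2 = (2·13 + 2 + 1 − 13 − 0)/2 = 16/2 = 8.
(Structurally: 2 ring(s) + 6 π bond(s) = 8.)

8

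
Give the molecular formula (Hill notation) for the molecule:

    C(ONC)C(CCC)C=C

Heavy atoms from the SMILES: 8 C, 1 N, 1 O.
Implicit hydrogens by atom environment:
  4 × C: 2 H each → 8
  2 × C: 3 H each → 6
  2 × C: 1 H each → 2
  1 × N: 1 H
  1 × O: no H
  Total hydrogens = 17.
Molecular formula: C8H17NO

C8H17NO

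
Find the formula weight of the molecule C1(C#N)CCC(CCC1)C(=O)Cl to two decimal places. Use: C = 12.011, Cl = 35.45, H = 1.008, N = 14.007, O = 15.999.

185.65

Molecular formula: C9H12ClNO.
M = 9×12.011 + 1×35.45 + 12×1.008 + 1×14.007 + 1×15.999 = 185.65 g/mol.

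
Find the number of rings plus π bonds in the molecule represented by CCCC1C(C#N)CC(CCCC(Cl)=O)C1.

Molecular formula from the SMILES: C13H20ClNO.
DoU = (2C + 2 + N − H − X)/2 = (2·13 + 2 + 1 − 20 − 1)/2 = 8/2 = 4.
(Structurally: 1 ring(s) + 3 π bond(s) = 4.)

4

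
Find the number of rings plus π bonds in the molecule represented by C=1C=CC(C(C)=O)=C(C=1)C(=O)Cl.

6

Molecular formula from the SMILES: C9H7ClO2.
DoU = (2C + 2 + N − H − X)/2 = (2·9 + 2 + 0 − 7 − 1)/2 = 12/2 = 6.
(Structurally: 1 ring(s) + 5 π bond(s) = 6.)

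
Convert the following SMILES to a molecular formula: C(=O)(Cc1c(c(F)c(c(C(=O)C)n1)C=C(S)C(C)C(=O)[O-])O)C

C15H15FNO5S-

Heavy atoms from the SMILES: 15 C, 1 F, 1 N, 5 O, 1 S.
Implicit hydrogens by atom environment:
  5 × C (aromatic): no H
  4 × C: no H
  3 × C: 3 H each → 9
  3 × O: no H
  2 × C: 1 H each → 2
  1 × C: 2 H
  1 × F: no H
  1 × N (aromatic): no H
  1 × O: 1 H
  1 × O (charge -1): no H
  1 × S: 1 H
  Total hydrogens = 15.
Net charge -1.
Molecular formula: C15H15FNO5S-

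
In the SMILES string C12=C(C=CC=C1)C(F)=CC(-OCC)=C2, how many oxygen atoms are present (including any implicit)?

1

The symbol for oxygen appears 1 time in the SMILES.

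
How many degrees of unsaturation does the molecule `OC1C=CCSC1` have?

Molecular formula from the SMILES: C5H8OS.
DoU = (2C + 2 + N − H − X)/2 = (2·5 + 2 + 0 − 8 − 0)/2 = 4/2 = 2.
(Structurally: 1 ring(s) + 1 π bond(s) = 2.)

2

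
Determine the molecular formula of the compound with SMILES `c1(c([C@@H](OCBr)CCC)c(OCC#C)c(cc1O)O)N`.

Heavy atoms from the SMILES: 1 Br, 14 C, 1 N, 4 O.
Implicit hydrogens by atom environment:
  5 × C (aromatic): no H
  4 × C: 2 H each → 8
  2 × C: 1 H each → 2
  2 × O: 1 H each → 2
  2 × O: no H
  1 × Br: no H
  1 × C: 3 H
  1 × C (aromatic): 1 H
  1 × C: no H
  1 × N: 2 H
  Total hydrogens = 18.
Molecular formula: C14H18BrNO4

C14H18BrNO4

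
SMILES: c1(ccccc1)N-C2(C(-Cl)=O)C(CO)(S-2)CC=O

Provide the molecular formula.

C12H12ClNO3S

Heavy atoms from the SMILES: 12 C, 1 Cl, 1 N, 3 O, 1 S.
Implicit hydrogens by atom environment:
  5 × C (aromatic): 1 H each → 5
  3 × C: no H
  2 × C: 2 H each → 4
  2 × O: no H
  1 × C: 1 H
  1 × C (aromatic): no H
  1 × Cl: no H
  1 × N: 1 H
  1 × O: 1 H
  1 × S: no H
  Total hydrogens = 12.
Molecular formula: C12H12ClNO3S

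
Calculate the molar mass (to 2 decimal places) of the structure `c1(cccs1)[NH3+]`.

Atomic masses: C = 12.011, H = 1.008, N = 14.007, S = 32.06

Molecular formula: C4H6NS+.
M = 4×12.011 + 6×1.008 + 1×14.007 + 1×32.06 = 100.16 g/mol.

100.16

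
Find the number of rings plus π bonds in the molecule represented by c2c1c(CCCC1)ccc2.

5

Molecular formula from the SMILES: C10H12.
DoU = (2C + 2 + N − H − X)/2 = (2·10 + 2 + 0 − 12 − 0)/2 = 10/2 = 5.
(Structurally: 2 ring(s) + 3 π bond(s) = 5.)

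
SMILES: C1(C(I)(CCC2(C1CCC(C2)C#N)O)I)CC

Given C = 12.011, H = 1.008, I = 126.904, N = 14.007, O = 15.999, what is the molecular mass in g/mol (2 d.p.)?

Molecular formula: C13H19I2NO.
M = 13×12.011 + 19×1.008 + 2×126.904 + 1×14.007 + 1×15.999 = 459.11 g/mol.

459.11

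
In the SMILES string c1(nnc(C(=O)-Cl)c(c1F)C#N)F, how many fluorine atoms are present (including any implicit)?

The symbol for fluorine appears 2 times in the SMILES.

2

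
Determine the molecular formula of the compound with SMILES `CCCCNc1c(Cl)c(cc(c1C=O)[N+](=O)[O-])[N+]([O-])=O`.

C11H12ClN3O5

Heavy atoms from the SMILES: 11 C, 1 Cl, 3 N, 5 O.
Implicit hydrogens by atom environment:
  5 × C (aromatic): no H
  3 × C: 2 H each → 6
  3 × O: no H
  2 × N (charge +1): no H
  2 × O (charge -1): no H
  1 × C: 3 H
  1 × C (aromatic): 1 H
  1 × C: 1 H
  1 × Cl: no H
  1 × N: 1 H
  Total hydrogens = 12.
Molecular formula: C11H12ClN3O5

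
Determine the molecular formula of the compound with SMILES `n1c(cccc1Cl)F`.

Heavy atoms from the SMILES: 5 C, 1 Cl, 1 F, 1 N.
Implicit hydrogens by atom environment:
  3 × C (aromatic): 1 H each → 3
  2 × C (aromatic): no H
  1 × Cl: no H
  1 × F: no H
  1 × N (aromatic): no H
  Total hydrogens = 3.
Molecular formula: C5H3ClFN

C5H3ClFN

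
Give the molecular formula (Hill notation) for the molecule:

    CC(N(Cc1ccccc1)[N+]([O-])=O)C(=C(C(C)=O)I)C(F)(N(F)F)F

C14H14F4IN3O3

Heavy atoms from the SMILES: 14 C, 4 F, 1 I, 3 N, 3 O.
Implicit hydrogens by atom environment:
  5 × C (aromatic): 1 H each → 5
  4 × C: no H
  4 × F: no H
  2 × C: 3 H each → 6
  2 × N: no H
  2 × O: no H
  1 × C: 2 H
  1 × C: 1 H
  1 × C (aromatic): no H
  1 × I: no H
  1 × N (charge +1): no H
  1 × O (charge -1): no H
  Total hydrogens = 14.
Molecular formula: C14H14F4IN3O3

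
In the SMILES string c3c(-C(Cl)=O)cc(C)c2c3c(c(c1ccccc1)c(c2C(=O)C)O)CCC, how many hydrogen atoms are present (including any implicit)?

21

Hydrogens are implicit in SMILES; fill each atom to its normal valence:
  9 × C (aromatic): no H
  7 × C (aromatic): 1 H each → 7
  3 × C: 3 H each → 9
  2 × C: 2 H each → 4
  2 × C: no H
  2 × O: no H
  1 × Cl: no H
  1 × O: 1 H
  Total hydrogens = 21.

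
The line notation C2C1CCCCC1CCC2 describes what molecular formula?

Heavy atoms from the SMILES: 10 C.
Implicit hydrogens by atom environment:
  8 × C: 2 H each → 16
  2 × C: 1 H each → 2
  Total hydrogens = 18.
Molecular formula: C10H18

C10H18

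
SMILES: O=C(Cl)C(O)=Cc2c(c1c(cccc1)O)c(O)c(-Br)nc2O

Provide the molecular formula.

Heavy atoms from the SMILES: 1 Br, 14 C, 1 Cl, 1 N, 5 O.
Implicit hydrogens by atom environment:
  7 × C (aromatic): no H
  4 × C (aromatic): 1 H each → 4
  4 × O: 1 H each → 4
  2 × C: no H
  1 × Br: no H
  1 × C: 1 H
  1 × Cl: no H
  1 × N (aromatic): no H
  1 × O: no H
  Total hydrogens = 9.
Molecular formula: C14H9BrClNO5

C14H9BrClNO5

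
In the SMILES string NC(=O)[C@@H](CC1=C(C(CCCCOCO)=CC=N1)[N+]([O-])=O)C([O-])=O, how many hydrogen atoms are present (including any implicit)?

Hydrogens are implicit in SMILES; fill each atom to its normal valence:
  6 × C: 2 H each → 12
  4 × O: no H
  3 × C (aromatic): no H
  2 × C (aromatic): 1 H each → 2
  2 × C: no H
  2 × O (charge -1): no H
  1 × C: 1 H
  1 × N: 2 H
  1 × N (aromatic): no H
  1 × N (charge +1): no H
  1 × O: 1 H
  Total hydrogens = 18.

18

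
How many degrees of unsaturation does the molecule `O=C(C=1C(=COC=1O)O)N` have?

Molecular formula from the SMILES: C5H5NO4.
DoU = (2C + 2 + N − H − X)/2 = (2·5 + 2 + 1 − 5 − 0)/2 = 8/2 = 4.
(Structurally: 1 ring(s) + 3 π bond(s) = 4.)

4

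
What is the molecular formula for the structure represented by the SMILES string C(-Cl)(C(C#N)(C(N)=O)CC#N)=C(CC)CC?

C11H14ClN3O

Heavy atoms from the SMILES: 11 C, 1 Cl, 3 N, 1 O.
Implicit hydrogens by atom environment:
  6 × C: no H
  3 × C: 2 H each → 6
  2 × C: 3 H each → 6
  2 × N: no H
  1 × Cl: no H
  1 × N: 2 H
  1 × O: no H
  Total hydrogens = 14.
Molecular formula: C11H14ClN3O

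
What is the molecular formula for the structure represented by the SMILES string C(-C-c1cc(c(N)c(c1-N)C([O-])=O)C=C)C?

Heavy atoms from the SMILES: 12 C, 2 N, 2 O.
Implicit hydrogens by atom environment:
  5 × C (aromatic): no H
  3 × C: 2 H each → 6
  2 × N: 2 H each → 4
  1 × C: 3 H
  1 × C (aromatic): 1 H
  1 × C: 1 H
  1 × C: no H
  1 × O: no H
  1 × O (charge -1): no H
  Total hydrogens = 15.
Net charge -1.
Molecular formula: C12H15N2O2-

C12H15N2O2-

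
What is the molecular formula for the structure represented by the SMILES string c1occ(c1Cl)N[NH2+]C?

C5H8ClN2O+

Heavy atoms from the SMILES: 5 C, 1 Cl, 2 N, 1 O.
Implicit hydrogens by atom environment:
  2 × C (aromatic): 1 H each → 2
  2 × C (aromatic): no H
  1 × C: 3 H
  1 × Cl: no H
  1 × N (charge +1): 2 H
  1 × N: 1 H
  1 × O (aromatic): no H
  Total hydrogens = 8.
Net charge +1.
Molecular formula: C5H8ClN2O+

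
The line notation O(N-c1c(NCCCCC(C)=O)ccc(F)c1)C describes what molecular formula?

C13H19FN2O2

Heavy atoms from the SMILES: 13 C, 1 F, 2 N, 2 O.
Implicit hydrogens by atom environment:
  4 × C: 2 H each → 8
  3 × C (aromatic): 1 H each → 3
  3 × C (aromatic): no H
  2 × C: 3 H each → 6
  2 × N: 1 H each → 2
  2 × O: no H
  1 × C: no H
  1 × F: no H
  Total hydrogens = 19.
Molecular formula: C13H19FN2O2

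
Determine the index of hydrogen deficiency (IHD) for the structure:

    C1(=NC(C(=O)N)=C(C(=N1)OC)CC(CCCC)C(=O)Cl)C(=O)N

Molecular formula from the SMILES: C14H19ClN4O4.
DoU = (2C + 2 + N − H − X)/2 = (2·14 + 2 + 4 − 19 − 1)/2 = 14/2 = 7.
(Structurally: 1 ring(s) + 6 π bond(s) = 7.)

7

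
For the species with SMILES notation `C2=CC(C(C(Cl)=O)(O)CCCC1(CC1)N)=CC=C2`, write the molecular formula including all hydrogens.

C14H18ClNO2

Heavy atoms from the SMILES: 14 C, 1 Cl, 1 N, 2 O.
Implicit hydrogens by atom environment:
  5 × C: 2 H each → 10
  5 × C (aromatic): 1 H each → 5
  3 × C: no H
  1 × C (aromatic): no H
  1 × Cl: no H
  1 × N: 2 H
  1 × O: 1 H
  1 × O: no H
  Total hydrogens = 18.
Molecular formula: C14H18ClNO2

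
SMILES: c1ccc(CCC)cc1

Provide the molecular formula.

C9H12

Heavy atoms from the SMILES: 9 C.
Implicit hydrogens by atom environment:
  5 × C (aromatic): 1 H each → 5
  2 × C: 2 H each → 4
  1 × C: 3 H
  1 × C (aromatic): no H
  Total hydrogens = 12.
Molecular formula: C9H12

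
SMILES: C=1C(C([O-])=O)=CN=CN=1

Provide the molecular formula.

Heavy atoms from the SMILES: 5 C, 2 N, 2 O.
Implicit hydrogens by atom environment:
  3 × C (aromatic): 1 H each → 3
  2 × N (aromatic): no H
  1 × C (aromatic): no H
  1 × C: no H
  1 × O: no H
  1 × O (charge -1): no H
  Total hydrogens = 3.
Net charge -1.
Molecular formula: C5H3N2O2-

C5H3N2O2-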